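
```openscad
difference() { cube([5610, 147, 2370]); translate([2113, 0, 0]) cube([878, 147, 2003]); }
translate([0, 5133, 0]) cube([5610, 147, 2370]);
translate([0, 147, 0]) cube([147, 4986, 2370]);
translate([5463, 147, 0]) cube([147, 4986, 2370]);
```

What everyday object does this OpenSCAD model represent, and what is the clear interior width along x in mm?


A single room. The interior width is 5316 mm.

Four walls enclosing a rectangle with a door in the front wall — a room. Outside width 5610 minus two 147 mm walls gives 5316 mm.


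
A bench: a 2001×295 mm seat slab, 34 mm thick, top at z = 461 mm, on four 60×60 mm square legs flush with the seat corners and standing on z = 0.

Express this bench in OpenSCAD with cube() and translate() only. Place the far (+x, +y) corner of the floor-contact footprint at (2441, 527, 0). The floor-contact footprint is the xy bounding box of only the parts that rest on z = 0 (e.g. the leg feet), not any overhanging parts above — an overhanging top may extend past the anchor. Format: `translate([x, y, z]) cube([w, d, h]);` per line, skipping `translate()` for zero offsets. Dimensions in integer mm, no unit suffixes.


translate([440, 232, 427]) cube([2001, 295, 34]);
translate([440, 232, 0]) cube([60, 60, 427]);
translate([440, 467, 0]) cube([60, 60, 427]);
translate([2381, 232, 0]) cube([60, 60, 427]);
translate([2381, 467, 0]) cube([60, 60, 427]);


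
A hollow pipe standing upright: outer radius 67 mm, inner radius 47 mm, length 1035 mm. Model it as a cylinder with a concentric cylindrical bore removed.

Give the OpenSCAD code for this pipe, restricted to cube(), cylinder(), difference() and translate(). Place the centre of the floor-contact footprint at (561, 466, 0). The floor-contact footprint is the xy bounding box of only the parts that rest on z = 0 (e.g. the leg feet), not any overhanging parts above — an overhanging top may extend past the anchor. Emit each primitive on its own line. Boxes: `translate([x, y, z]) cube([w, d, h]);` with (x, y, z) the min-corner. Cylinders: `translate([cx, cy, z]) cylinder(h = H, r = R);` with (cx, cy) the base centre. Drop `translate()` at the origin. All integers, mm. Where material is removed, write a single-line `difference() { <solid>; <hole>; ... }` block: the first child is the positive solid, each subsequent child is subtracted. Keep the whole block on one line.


difference() { translate([561, 466, 0]) cylinder(h = 1035, r = 67); translate([561, 466, 0]) cylinder(h = 1035, r = 47); }


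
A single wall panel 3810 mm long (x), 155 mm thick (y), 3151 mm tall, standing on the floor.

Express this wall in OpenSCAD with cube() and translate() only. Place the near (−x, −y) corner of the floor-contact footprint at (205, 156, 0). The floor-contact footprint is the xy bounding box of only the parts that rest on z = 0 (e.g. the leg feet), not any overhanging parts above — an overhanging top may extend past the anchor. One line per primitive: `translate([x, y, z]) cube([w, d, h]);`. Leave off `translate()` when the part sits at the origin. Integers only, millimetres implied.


translate([205, 156, 0]) cube([3810, 155, 3151]);


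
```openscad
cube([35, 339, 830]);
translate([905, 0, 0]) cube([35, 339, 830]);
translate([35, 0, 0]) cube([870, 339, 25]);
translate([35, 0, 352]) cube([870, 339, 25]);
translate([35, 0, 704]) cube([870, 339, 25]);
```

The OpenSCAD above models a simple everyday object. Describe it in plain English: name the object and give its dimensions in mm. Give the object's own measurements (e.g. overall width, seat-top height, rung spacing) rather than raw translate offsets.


An open bookshelf. Two side panels, each 35 mm thick, 339 mm deep and 830 mm tall, stand 940 mm apart (outside-to-outside). Between them sit 3 shelves, each 25 mm thick and 339 mm deep, spanning the full gap between the sides. The bottom shelf rests on the floor (its underside at z = 0) and the clear gap between one shelf's top and the next shelf's underside is 327 mm.


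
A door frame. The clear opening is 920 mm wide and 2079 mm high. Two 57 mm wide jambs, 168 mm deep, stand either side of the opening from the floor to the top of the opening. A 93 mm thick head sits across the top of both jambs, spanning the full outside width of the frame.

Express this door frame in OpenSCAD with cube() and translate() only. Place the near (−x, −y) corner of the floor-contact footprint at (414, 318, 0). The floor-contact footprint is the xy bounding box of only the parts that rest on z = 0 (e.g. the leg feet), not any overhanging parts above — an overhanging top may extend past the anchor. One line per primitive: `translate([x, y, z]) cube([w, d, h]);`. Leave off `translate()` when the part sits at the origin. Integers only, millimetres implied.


translate([414, 318, 0]) cube([57, 168, 2079]);
translate([1391, 318, 0]) cube([57, 168, 2079]);
translate([414, 318, 2079]) cube([1034, 168, 93]);


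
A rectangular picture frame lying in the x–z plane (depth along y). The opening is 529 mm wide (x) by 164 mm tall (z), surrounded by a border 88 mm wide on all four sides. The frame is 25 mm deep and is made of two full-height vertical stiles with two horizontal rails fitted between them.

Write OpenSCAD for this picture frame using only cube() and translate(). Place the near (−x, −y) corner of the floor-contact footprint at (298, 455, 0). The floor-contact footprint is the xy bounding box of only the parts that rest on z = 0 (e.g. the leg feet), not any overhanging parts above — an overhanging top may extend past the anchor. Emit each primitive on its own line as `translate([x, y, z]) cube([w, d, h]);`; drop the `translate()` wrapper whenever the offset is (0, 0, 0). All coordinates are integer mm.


translate([298, 455, 0]) cube([88, 25, 340]);
translate([915, 455, 0]) cube([88, 25, 340]);
translate([386, 455, 0]) cube([529, 25, 88]);
translate([386, 455, 252]) cube([529, 25, 88]);


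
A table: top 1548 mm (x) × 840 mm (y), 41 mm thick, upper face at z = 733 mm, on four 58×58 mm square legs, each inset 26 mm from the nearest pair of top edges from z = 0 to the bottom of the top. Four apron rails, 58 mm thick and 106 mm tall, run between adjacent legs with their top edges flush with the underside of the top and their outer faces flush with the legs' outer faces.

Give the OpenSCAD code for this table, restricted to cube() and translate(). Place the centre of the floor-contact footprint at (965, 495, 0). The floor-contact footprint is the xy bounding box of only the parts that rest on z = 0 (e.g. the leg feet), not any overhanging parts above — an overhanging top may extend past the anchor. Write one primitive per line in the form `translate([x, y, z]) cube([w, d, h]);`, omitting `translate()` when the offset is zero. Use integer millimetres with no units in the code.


// leg_h = 733 - 41 = 692
// apron z = 692 - 106 = 586
translate([191, 75, 692]) cube([1548, 840, 41]);
translate([217, 101, 0]) cube([58, 58, 692]);
translate([1655, 101, 0]) cube([58, 58, 692]);
translate([217, 831, 0]) cube([58, 58, 692]);
translate([1655, 831, 0]) cube([58, 58, 692]);
translate([275, 101, 586]) cube([1380, 58, 106]);
translate([275, 831, 586]) cube([1380, 58, 106]);
translate([217, 159, 586]) cube([58, 672, 106]);
translate([1655, 159, 586]) cube([58, 672, 106]);


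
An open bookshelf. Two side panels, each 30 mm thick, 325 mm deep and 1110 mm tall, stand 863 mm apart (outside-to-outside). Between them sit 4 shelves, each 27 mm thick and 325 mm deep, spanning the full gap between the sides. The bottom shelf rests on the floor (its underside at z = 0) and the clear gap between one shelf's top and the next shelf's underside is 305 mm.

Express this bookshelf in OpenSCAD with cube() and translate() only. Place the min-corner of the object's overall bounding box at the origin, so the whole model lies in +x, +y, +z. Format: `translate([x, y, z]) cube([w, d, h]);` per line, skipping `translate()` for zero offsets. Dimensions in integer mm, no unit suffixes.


cube([30, 325, 1110]);
translate([833, 0, 0]) cube([30, 325, 1110]);
translate([30, 0, 0]) cube([803, 325, 27]);
translate([30, 0, 332]) cube([803, 325, 27]);
translate([30, 0, 664]) cube([803, 325, 27]);
translate([30, 0, 996]) cube([803, 325, 27]);


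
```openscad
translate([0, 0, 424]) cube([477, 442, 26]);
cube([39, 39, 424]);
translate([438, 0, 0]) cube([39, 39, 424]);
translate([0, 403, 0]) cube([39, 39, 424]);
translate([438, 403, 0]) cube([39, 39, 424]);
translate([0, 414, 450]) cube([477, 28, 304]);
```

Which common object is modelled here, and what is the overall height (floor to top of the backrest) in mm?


A chair. The overall height is 754 mm.

A slab on four corner posts with a tall panel at the back — a chair. The seat slab sits at z = 424 with thickness 26, and the 304 mm backrest starts at the seat top, so the overall height is 424 + 26 + 304 = 754 mm.


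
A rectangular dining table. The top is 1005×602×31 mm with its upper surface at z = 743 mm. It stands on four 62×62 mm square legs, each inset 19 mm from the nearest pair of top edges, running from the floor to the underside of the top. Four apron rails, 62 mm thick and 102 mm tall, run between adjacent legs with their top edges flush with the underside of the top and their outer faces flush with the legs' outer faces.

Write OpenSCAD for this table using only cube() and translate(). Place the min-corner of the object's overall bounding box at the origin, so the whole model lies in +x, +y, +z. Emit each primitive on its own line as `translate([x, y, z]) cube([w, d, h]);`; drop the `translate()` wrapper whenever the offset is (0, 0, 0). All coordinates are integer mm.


translate([0, 0, 712]) cube([1005, 602, 31]);
translate([19, 19, 0]) cube([62, 62, 712]);
translate([924, 19, 0]) cube([62, 62, 712]);
translate([19, 521, 0]) cube([62, 62, 712]);
translate([924, 521, 0]) cube([62, 62, 712]);
translate([81, 19, 610]) cube([843, 62, 102]);
translate([81, 521, 610]) cube([843, 62, 102]);
translate([19, 81, 610]) cube([62, 440, 102]);
translate([924, 81, 610]) cube([62, 440, 102]);


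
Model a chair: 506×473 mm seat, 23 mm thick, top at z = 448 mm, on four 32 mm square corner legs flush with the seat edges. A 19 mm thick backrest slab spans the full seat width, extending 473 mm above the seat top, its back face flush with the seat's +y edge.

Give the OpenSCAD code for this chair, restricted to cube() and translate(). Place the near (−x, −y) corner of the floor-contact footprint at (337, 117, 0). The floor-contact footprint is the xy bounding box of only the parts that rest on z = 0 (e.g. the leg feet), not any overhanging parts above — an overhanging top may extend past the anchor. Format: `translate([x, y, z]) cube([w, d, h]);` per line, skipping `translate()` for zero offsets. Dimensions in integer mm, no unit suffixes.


translate([337, 117, 425]) cube([506, 473, 23]);
translate([337, 117, 0]) cube([32, 32, 425]);
translate([811, 117, 0]) cube([32, 32, 425]);
translate([337, 558, 0]) cube([32, 32, 425]);
translate([811, 558, 0]) cube([32, 32, 425]);
translate([337, 571, 448]) cube([506, 19, 473]);


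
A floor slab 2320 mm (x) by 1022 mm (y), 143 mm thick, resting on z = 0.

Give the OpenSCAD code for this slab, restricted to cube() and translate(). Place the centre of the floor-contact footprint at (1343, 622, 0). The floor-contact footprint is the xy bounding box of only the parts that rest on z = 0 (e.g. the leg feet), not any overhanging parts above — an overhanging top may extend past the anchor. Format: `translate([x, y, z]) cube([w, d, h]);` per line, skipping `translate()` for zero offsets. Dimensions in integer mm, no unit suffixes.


translate([183, 111, 0]) cube([2320, 1022, 143]);


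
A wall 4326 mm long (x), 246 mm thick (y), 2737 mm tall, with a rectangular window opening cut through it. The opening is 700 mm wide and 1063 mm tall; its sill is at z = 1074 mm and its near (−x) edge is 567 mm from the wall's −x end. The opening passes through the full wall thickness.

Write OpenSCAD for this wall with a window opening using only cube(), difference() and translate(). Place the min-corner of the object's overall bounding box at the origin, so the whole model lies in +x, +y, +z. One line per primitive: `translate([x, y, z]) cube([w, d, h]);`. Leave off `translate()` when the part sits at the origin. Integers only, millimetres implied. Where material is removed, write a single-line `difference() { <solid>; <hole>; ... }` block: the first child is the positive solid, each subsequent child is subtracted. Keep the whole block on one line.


difference() { cube([4326, 246, 2737]); translate([567, 0, 1074]) cube([700, 246, 1063]); }


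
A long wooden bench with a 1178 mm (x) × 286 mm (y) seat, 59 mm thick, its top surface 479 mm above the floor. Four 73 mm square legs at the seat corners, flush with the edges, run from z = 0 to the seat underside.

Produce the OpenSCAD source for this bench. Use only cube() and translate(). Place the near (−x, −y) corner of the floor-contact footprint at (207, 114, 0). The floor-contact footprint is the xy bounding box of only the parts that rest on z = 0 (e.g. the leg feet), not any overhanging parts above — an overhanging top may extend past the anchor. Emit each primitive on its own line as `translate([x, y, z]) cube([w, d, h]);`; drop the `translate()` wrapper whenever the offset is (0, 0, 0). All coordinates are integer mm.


// leg_h = 479 − 59 = 420
translate([207, 114, 420]) cube([1178, 286, 59]);
translate([207, 114, 0]) cube([73, 73, 420]);
translate([207, 327, 0]) cube([73, 73, 420]);
translate([1312, 114, 0]) cube([73, 73, 420]);
translate([1312, 327, 0]) cube([73, 73, 420]);


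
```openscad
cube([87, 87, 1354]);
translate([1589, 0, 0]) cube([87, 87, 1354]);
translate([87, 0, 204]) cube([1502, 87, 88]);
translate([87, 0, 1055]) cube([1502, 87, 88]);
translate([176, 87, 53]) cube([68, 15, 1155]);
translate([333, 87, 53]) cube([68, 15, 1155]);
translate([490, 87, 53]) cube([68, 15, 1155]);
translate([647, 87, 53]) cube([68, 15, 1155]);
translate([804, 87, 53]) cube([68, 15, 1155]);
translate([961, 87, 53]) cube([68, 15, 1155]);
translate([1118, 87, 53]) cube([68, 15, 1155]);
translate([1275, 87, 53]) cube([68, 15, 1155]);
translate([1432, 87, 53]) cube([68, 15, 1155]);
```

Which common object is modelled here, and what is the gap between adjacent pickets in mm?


A fence section. The picket gap is 89 mm.

Two posts, two rails, 9 pickets — a fence section. Span 1502 mm holds 9 pickets of 68 mm with 10 equal gaps: ⌊(1502 − 9·68) / 10⌋ = 89 mm.


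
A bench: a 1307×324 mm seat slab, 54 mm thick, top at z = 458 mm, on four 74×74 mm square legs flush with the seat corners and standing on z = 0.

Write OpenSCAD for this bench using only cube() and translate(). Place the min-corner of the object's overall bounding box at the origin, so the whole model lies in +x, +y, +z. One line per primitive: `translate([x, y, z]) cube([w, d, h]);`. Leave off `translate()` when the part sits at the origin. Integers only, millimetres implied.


translate([0, 0, 404]) cube([1307, 324, 54]);
cube([74, 74, 404]);
translate([0, 250, 0]) cube([74, 74, 404]);
translate([1233, 0, 0]) cube([74, 74, 404]);
translate([1233, 250, 0]) cube([74, 74, 404]);


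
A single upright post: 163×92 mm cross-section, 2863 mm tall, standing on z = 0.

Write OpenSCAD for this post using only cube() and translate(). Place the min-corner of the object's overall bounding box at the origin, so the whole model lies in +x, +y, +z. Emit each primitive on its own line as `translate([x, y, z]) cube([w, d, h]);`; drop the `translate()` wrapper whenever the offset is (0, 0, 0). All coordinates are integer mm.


cube([163, 92, 2863]);


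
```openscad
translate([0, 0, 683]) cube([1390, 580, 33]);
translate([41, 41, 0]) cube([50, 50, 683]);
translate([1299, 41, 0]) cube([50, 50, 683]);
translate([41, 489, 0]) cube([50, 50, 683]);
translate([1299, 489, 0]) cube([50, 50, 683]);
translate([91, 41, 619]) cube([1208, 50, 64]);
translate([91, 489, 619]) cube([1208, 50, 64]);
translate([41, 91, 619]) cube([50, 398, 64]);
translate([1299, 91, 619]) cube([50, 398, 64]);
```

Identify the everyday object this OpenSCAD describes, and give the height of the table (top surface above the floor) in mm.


A table. The table height is 716 mm.

A 1390×580×33 slab sits at z = 683 on four 50 mm square posts — a table. The top surface is at 683 + 33 = 716 mm.


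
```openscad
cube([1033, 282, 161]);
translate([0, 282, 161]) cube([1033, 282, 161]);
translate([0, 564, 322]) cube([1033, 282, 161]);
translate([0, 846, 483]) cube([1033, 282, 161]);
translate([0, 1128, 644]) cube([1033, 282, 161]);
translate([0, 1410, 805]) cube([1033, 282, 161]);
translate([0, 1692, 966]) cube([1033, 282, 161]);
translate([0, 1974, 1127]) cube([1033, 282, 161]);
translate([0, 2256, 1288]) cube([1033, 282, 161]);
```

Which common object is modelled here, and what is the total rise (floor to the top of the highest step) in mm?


A staircase. The total rise is 1449 mm.

9 identical blocks, each offset up and back from the previous — a staircase. Each step is 161 mm tall and there are 9 of them, so the total rise is 9 × 161 = 1449 mm.


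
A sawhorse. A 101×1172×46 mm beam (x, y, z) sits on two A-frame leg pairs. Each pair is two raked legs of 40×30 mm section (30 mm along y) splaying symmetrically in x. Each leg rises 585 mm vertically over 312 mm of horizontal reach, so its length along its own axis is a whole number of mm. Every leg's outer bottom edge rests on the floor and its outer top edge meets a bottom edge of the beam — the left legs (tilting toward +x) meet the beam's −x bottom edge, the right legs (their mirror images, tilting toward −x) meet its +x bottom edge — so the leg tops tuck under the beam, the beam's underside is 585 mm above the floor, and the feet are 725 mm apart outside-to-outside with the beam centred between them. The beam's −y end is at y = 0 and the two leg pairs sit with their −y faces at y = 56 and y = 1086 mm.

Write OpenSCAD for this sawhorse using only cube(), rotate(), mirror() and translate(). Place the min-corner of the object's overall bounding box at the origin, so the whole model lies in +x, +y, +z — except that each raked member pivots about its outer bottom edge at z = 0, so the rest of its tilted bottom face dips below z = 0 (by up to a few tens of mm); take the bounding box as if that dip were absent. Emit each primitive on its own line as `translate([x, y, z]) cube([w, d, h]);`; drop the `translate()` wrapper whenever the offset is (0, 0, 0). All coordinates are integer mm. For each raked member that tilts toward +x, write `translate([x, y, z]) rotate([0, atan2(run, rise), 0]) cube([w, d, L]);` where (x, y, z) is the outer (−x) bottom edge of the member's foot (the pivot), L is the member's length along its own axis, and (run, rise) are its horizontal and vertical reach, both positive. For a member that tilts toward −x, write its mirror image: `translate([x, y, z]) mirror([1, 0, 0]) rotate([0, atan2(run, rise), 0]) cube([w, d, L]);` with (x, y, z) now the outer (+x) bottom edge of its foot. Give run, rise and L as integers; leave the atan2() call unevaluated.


// leg length = √(312² + 585²) = 663
// right-leg outer foot x = 2·312 + 101 = 725
// beam min-corner = (312, 0, 585)
translate([312, 0, 585]) cube([101, 1172, 46]);
translate([0, 56, 0]) rotate([0, atan2(312, 585), 0]) cube([40, 30, 663]);
translate([725, 56, 0]) mirror([1, 0, 0]) rotate([0, atan2(312, 585), 0]) cube([40, 30, 663]);
translate([0, 1086, 0]) rotate([0, atan2(312, 585), 0]) cube([40, 30, 663]);
translate([725, 1086, 0]) mirror([1, 0, 0]) rotate([0, atan2(312, 585), 0]) cube([40, 30, 663]);


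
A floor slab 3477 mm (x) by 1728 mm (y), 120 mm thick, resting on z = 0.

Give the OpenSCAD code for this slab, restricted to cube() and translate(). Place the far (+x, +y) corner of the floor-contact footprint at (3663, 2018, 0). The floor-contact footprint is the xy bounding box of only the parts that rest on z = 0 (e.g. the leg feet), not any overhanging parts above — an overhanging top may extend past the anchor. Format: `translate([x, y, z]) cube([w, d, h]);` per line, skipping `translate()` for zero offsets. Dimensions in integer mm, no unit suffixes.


translate([186, 290, 0]) cube([3477, 1728, 120]);


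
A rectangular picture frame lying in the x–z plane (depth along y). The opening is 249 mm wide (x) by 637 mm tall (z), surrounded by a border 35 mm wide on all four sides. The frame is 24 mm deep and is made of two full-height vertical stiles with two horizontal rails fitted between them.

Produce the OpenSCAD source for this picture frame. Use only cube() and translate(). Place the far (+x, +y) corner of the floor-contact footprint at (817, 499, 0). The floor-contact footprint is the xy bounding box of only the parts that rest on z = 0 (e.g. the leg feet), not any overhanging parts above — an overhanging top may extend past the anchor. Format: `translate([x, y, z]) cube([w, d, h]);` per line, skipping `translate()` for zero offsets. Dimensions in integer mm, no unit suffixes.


translate([498, 475, 0]) cube([35, 24, 707]);
translate([782, 475, 0]) cube([35, 24, 707]);
translate([533, 475, 0]) cube([249, 24, 35]);
translate([533, 475, 672]) cube([249, 24, 35]);


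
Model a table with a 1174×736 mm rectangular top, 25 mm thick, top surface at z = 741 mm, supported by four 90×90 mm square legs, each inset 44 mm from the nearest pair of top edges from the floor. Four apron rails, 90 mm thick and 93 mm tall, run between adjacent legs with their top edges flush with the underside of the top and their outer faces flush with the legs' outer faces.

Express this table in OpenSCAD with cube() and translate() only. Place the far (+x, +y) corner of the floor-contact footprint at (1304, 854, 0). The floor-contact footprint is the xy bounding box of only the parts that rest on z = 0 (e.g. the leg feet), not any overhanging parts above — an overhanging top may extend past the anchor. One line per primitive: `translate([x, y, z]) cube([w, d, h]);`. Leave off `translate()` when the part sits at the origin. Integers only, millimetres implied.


translate([174, 162, 716]) cube([1174, 736, 25]);
translate([218, 206, 0]) cube([90, 90, 716]);
translate([1214, 206, 0]) cube([90, 90, 716]);
translate([218, 764, 0]) cube([90, 90, 716]);
translate([1214, 764, 0]) cube([90, 90, 716]);
translate([308, 206, 623]) cube([906, 90, 93]);
translate([308, 764, 623]) cube([906, 90, 93]);
translate([218, 296, 623]) cube([90, 468, 93]);
translate([1214, 296, 623]) cube([90, 468, 93]);


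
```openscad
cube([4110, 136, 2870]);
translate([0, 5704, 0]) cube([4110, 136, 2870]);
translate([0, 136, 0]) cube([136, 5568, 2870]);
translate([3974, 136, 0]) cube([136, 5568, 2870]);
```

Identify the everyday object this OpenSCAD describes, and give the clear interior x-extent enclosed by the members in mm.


A house (or room) frame. The interior width is 3838 mm.

Four 2870 mm walls enclosing a rectangle with no floor or roof — a room or house frame. Outside width is 4110 mm and wall thickness is 136 mm, so the interior width is 4110 − 2 × 136 = 3838 mm.


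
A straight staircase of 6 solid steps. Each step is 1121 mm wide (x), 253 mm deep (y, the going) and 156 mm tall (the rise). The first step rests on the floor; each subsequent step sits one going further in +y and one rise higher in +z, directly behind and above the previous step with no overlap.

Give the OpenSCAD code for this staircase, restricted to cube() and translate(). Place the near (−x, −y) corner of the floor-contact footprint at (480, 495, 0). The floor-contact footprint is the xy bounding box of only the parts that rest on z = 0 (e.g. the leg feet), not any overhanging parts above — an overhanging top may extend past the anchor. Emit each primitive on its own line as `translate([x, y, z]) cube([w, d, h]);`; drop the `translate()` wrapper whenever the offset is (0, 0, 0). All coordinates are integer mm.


translate([480, 495, 0]) cube([1121, 253, 156]);
translate([480, 748, 156]) cube([1121, 253, 156]);
translate([480, 1001, 312]) cube([1121, 253, 156]);
translate([480, 1254, 468]) cube([1121, 253, 156]);
translate([480, 1507, 624]) cube([1121, 253, 156]);
translate([480, 1760, 780]) cube([1121, 253, 156]);


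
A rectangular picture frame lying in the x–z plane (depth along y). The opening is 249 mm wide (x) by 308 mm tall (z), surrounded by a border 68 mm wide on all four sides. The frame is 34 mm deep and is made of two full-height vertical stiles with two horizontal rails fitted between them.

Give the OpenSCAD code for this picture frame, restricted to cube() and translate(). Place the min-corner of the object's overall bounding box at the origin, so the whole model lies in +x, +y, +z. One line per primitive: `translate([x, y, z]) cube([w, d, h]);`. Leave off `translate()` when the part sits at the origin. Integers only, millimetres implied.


cube([68, 34, 444]);
translate([317, 0, 0]) cube([68, 34, 444]);
translate([68, 0, 0]) cube([249, 34, 68]);
translate([68, 0, 376]) cube([249, 34, 68]);


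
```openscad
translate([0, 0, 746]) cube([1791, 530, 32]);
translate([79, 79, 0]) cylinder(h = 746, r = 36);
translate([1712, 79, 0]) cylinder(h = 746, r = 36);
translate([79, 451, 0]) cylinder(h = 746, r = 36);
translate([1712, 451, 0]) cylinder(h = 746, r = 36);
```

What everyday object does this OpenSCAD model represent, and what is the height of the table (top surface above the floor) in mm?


A table. The table height is 778 mm.

A 1791×530×32 slab sits at z = 746 on four Ø72 mm round legs — a table. The top surface is at 746 + 32 = 778 mm.


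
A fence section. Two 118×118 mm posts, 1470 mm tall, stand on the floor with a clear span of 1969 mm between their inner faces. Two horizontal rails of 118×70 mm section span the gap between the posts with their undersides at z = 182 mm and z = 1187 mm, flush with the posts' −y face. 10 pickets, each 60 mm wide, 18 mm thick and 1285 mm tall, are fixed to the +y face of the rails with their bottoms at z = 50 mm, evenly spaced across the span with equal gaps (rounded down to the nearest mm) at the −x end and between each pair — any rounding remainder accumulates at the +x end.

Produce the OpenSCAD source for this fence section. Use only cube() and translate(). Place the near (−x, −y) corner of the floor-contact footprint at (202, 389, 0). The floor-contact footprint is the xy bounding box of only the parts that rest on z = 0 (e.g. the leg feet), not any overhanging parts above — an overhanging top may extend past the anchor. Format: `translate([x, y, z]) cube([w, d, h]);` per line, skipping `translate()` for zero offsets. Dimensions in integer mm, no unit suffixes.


translate([202, 389, 0]) cube([118, 118, 1470]);
translate([2289, 389, 0]) cube([118, 118, 1470]);
translate([320, 389, 182]) cube([1969, 118, 70]);
translate([320, 389, 1187]) cube([1969, 118, 70]);
translate([444, 507, 50]) cube([60, 18, 1285]);
translate([628, 507, 50]) cube([60, 18, 1285]);
translate([812, 507, 50]) cube([60, 18, 1285]);
translate([996, 507, 50]) cube([60, 18, 1285]);
translate([1180, 507, 50]) cube([60, 18, 1285]);
translate([1364, 507, 50]) cube([60, 18, 1285]);
translate([1548, 507, 50]) cube([60, 18, 1285]);
translate([1732, 507, 50]) cube([60, 18, 1285]);
translate([1916, 507, 50]) cube([60, 18, 1285]);
translate([2100, 507, 50]) cube([60, 18, 1285]);


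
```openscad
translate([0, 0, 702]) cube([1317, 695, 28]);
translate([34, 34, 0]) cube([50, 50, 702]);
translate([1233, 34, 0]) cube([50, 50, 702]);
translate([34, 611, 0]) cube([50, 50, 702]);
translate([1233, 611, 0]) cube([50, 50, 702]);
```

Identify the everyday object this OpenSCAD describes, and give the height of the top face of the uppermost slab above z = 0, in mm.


A table. The table height is 730 mm.

A 1317×695×28 slab sits at z = 702 on four 50 mm square posts — a table. The top surface is at 702 + 28 = 730 mm.


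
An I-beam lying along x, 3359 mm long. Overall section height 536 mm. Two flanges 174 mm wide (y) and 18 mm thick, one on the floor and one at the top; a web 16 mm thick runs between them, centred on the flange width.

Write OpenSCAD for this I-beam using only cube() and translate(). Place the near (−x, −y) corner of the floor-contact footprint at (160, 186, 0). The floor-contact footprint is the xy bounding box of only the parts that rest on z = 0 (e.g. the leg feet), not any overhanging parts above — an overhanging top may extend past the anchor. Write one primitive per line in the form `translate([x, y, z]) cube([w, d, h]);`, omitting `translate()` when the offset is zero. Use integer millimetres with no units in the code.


translate([160, 186, 0]) cube([3359, 174, 18]);
translate([160, 265, 18]) cube([3359, 16, 500]);
translate([160, 186, 518]) cube([3359, 174, 18]);


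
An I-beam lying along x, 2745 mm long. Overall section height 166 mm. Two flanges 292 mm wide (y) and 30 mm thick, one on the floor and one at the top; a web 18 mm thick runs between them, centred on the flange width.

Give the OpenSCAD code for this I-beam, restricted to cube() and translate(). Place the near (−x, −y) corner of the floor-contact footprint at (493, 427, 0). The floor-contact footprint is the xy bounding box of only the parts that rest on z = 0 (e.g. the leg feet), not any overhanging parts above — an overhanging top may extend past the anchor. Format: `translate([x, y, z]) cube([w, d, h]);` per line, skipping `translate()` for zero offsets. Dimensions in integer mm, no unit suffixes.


translate([493, 427, 0]) cube([2745, 292, 30]);
translate([493, 564, 30]) cube([2745, 18, 106]);
translate([493, 427, 136]) cube([2745, 292, 30]);


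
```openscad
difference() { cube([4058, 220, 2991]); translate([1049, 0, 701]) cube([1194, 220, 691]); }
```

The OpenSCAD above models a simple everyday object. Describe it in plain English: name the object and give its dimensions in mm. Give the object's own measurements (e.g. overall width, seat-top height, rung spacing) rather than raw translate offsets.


A wall 4058 mm long (x), 220 mm thick (y), 2991 mm tall, with a rectangular window opening cut through it. The opening is 1194 mm wide and 691 mm tall; its sill is at z = 701 mm and its near (−x) edge is 1049 mm from the wall's −x end. The opening passes through the full wall thickness.


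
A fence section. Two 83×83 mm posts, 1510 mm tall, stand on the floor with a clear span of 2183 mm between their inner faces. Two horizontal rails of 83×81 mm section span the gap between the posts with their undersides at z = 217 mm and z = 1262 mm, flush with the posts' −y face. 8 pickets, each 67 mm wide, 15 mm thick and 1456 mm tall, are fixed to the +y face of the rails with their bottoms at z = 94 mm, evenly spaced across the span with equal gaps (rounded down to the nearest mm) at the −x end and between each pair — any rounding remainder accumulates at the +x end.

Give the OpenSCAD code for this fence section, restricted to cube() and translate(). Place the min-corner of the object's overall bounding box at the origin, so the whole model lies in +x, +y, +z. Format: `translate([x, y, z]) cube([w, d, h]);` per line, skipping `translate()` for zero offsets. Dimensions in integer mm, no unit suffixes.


cube([83, 83, 1510]);
translate([2266, 0, 0]) cube([83, 83, 1510]);
translate([83, 0, 217]) cube([2183, 83, 81]);
translate([83, 0, 1262]) cube([2183, 83, 81]);
translate([266, 83, 94]) cube([67, 15, 1456]);
translate([516, 83, 94]) cube([67, 15, 1456]);
translate([766, 83, 94]) cube([67, 15, 1456]);
translate([1016, 83, 94]) cube([67, 15, 1456]);
translate([1266, 83, 94]) cube([67, 15, 1456]);
translate([1516, 83, 94]) cube([67, 15, 1456]);
translate([1766, 83, 94]) cube([67, 15, 1456]);
translate([2016, 83, 94]) cube([67, 15, 1456]);


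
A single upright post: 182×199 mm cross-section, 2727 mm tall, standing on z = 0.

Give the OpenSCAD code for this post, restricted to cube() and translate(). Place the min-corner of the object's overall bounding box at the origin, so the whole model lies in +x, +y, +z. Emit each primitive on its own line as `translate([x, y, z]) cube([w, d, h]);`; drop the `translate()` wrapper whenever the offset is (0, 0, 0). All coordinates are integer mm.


cube([182, 199, 2727]);


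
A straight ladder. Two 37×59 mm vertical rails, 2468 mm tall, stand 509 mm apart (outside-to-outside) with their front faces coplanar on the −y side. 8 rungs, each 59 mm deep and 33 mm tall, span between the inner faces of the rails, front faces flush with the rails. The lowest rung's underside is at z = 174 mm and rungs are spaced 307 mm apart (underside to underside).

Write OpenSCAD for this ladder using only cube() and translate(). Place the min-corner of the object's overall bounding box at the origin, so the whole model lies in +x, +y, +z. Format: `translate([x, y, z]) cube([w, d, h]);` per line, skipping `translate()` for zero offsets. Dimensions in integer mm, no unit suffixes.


cube([37, 59, 2468]);
translate([472, 0, 0]) cube([37, 59, 2468]);
translate([37, 0, 174]) cube([435, 59, 33]);
translate([37, 0, 481]) cube([435, 59, 33]);
translate([37, 0, 788]) cube([435, 59, 33]);
translate([37, 0, 1095]) cube([435, 59, 33]);
translate([37, 0, 1402]) cube([435, 59, 33]);
translate([37, 0, 1709]) cube([435, 59, 33]);
translate([37, 0, 2016]) cube([435, 59, 33]);
translate([37, 0, 2323]) cube([435, 59, 33]);


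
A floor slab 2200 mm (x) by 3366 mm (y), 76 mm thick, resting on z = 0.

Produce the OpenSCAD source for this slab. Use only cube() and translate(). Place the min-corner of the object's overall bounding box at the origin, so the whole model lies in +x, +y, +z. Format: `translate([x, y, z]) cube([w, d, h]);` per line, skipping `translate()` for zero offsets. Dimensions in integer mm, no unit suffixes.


cube([2200, 3366, 76]);


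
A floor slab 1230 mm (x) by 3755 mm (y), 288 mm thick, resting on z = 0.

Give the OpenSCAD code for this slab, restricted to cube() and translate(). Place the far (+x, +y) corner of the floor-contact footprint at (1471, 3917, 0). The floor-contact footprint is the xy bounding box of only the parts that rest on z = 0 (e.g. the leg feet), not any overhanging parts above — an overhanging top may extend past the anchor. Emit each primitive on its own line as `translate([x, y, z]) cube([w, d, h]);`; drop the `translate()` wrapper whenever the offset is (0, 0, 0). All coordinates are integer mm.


translate([241, 162, 0]) cube([1230, 3755, 288]);


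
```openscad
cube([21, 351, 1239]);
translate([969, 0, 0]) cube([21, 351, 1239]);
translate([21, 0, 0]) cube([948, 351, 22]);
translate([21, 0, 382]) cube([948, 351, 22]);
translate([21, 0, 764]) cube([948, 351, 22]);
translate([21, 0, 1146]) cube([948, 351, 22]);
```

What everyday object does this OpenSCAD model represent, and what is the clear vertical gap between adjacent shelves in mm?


A bookshelf. The clear shelf gap is 360 mm.

Two tall side panels with 4 horizontal boards between them — a bookshelf. The first two shelf undersides are at z = 0 and z = 382; with shelf thickness 22, the clear gap is 382 − 0 − 22 = 360 mm.


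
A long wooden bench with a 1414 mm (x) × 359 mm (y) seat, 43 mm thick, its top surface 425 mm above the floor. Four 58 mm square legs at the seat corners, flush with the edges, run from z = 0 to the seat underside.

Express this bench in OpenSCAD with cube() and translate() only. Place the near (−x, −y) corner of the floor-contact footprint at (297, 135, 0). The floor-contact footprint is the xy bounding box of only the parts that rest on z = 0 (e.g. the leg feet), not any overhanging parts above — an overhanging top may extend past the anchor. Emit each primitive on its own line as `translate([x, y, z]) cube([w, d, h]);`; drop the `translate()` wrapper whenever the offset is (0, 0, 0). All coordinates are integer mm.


translate([297, 135, 382]) cube([1414, 359, 43]);
translate([297, 135, 0]) cube([58, 58, 382]);
translate([297, 436, 0]) cube([58, 58, 382]);
translate([1653, 135, 0]) cube([58, 58, 382]);
translate([1653, 436, 0]) cube([58, 58, 382]);


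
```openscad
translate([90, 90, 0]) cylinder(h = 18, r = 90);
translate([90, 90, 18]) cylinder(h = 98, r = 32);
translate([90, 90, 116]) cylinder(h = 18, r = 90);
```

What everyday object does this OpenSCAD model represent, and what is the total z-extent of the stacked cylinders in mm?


A spool. The overall height is 134 mm.

Three coaxial cylinders, large–small–large — a spool. Two 18 mm flanges and a 98 mm core give 18 + 98 + 18 = 134 mm.


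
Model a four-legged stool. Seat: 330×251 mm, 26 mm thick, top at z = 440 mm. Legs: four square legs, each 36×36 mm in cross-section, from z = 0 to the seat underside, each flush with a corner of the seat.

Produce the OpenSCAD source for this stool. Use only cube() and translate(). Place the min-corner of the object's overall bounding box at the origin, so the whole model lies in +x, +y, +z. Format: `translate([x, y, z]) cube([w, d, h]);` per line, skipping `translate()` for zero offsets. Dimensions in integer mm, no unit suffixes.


translate([0, 0, 414]) cube([330, 251, 26]);
cube([36, 36, 414]);
translate([294, 0, 0]) cube([36, 36, 414]);
translate([0, 215, 0]) cube([36, 36, 414]);
translate([294, 215, 0]) cube([36, 36, 414]);


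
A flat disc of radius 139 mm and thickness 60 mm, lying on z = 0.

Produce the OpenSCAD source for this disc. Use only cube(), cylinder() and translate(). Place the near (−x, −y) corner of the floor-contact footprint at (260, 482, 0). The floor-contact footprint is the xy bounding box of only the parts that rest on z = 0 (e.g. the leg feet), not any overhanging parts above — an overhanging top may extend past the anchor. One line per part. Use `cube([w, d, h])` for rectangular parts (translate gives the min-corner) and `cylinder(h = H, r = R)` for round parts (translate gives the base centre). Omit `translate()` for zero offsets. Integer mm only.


translate([399, 621, 0]) cylinder(h = 60, r = 139);


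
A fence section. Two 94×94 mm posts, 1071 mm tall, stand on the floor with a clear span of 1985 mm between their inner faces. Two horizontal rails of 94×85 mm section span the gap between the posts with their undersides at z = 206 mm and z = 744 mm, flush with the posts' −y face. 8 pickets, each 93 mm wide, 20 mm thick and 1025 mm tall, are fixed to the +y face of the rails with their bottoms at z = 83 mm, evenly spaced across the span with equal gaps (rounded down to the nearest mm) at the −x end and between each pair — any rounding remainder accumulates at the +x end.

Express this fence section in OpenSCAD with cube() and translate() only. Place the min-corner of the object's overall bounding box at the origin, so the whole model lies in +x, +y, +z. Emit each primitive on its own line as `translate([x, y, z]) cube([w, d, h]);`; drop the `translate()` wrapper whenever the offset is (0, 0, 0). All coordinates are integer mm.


cube([94, 94, 1071]);
translate([2079, 0, 0]) cube([94, 94, 1071]);
translate([94, 0, 206]) cube([1985, 94, 85]);
translate([94, 0, 744]) cube([1985, 94, 85]);
translate([231, 94, 83]) cube([93, 20, 1025]);
translate([461, 94, 83]) cube([93, 20, 1025]);
translate([691, 94, 83]) cube([93, 20, 1025]);
translate([921, 94, 83]) cube([93, 20, 1025]);
translate([1151, 94, 83]) cube([93, 20, 1025]);
translate([1381, 94, 83]) cube([93, 20, 1025]);
translate([1611, 94, 83]) cube([93, 20, 1025]);
translate([1841, 94, 83]) cube([93, 20, 1025]);


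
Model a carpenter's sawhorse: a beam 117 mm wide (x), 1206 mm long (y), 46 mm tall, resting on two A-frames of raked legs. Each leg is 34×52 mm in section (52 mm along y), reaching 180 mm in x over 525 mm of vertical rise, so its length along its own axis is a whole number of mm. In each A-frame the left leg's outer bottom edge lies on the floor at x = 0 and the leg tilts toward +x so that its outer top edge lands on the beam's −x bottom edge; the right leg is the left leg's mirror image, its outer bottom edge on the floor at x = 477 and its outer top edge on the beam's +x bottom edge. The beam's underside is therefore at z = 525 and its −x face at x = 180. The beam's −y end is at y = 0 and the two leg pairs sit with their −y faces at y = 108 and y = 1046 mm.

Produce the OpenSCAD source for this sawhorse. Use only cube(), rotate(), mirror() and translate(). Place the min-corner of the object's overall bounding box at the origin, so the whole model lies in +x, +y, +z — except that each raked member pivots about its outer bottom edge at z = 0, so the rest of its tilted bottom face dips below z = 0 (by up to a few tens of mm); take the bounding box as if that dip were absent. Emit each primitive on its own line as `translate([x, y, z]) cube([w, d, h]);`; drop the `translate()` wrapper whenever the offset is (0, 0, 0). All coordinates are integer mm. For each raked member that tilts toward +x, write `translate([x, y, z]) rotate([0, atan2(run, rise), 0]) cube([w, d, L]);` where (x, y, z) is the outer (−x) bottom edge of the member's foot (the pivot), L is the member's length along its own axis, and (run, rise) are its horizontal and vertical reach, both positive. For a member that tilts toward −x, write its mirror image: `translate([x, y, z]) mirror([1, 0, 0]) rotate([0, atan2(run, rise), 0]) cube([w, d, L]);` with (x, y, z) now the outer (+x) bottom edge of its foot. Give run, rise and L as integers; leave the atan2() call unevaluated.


// leg length = √(180² + 525²) = 555
// right-leg outer foot x = 2·180 + 117 = 477
// beam min-corner = (180, 0, 525)
translate([180, 0, 525]) cube([117, 1206, 46]);
translate([0, 108, 0]) rotate([0, atan2(180, 525), 0]) cube([34, 52, 555]);
translate([477, 108, 0]) mirror([1, 0, 0]) rotate([0, atan2(180, 525), 0]) cube([34, 52, 555]);
translate([0, 1046, 0]) rotate([0, atan2(180, 525), 0]) cube([34, 52, 555]);
translate([477, 1046, 0]) mirror([1, 0, 0]) rotate([0, atan2(180, 525), 0]) cube([34, 52, 555]);
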